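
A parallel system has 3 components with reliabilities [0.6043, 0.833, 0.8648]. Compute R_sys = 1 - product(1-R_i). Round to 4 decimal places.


Components: [0.6043, 0.833, 0.8648]
(1 - 0.6043) = 0.3957, running product = 0.3957
(1 - 0.833) = 0.167, running product = 0.0661
(1 - 0.8648) = 0.1352, running product = 0.0089
Product of (1-R_i) = 0.0089
R_sys = 1 - 0.0089 = 0.9911

0.9911


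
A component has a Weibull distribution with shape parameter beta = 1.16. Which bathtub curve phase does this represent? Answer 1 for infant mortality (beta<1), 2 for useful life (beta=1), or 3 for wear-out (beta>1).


beta = 1.16
Compare beta to 1:
beta < 1 => infant mortality (phase 1)
beta = 1 => useful life (phase 2)
beta > 1 => wear-out (phase 3)
Since beta = 1.16, this is wear-out (increasing failure rate)
Phase = 3

3


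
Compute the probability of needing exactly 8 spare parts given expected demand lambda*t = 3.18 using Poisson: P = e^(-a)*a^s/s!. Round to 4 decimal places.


a = 3.18, s = 8
e^(-a) = e^(-3.18) = 0.0416
a^s = 3.18^8 = 10457.2372
s! = 40320
P = 0.0416 * 10457.2372 / 40320
P = 0.0108

0.0108


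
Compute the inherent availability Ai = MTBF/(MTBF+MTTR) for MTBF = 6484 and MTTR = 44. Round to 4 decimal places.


MTBF = 6484
MTTR = 44
MTBF + MTTR = 6528
Ai = 6484 / 6528
Ai = 0.9933

0.9933


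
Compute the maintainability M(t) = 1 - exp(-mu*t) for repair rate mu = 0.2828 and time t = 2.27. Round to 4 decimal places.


mu = 0.2828, t = 2.27
mu * t = 0.2828 * 2.27 = 0.642
exp(-0.642) = 0.5263
M(t) = 1 - 0.5263
M(t) = 0.4737

0.4737


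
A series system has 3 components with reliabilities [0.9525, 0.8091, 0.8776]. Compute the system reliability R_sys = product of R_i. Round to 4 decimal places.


Components: [0.9525, 0.8091, 0.8776]
After component 1 (R=0.9525): product = 0.9525
After component 2 (R=0.8091): product = 0.7707
After component 3 (R=0.8776): product = 0.6763
R_sys = 0.6763

0.6763


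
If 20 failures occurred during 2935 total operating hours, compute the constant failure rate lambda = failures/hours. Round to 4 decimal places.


failures = 20
total_hours = 2935
lambda = 20 / 2935
lambda = 0.0068

0.0068


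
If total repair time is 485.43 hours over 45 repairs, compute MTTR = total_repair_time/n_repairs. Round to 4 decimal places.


total_repair_time = 485.43
n_repairs = 45
MTTR = 485.43 / 45
MTTR = 10.7873

10.7873


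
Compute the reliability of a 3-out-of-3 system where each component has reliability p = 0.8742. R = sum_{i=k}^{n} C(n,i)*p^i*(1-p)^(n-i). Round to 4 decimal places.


k = 3, n = 3, p = 0.8742
i=3: C(3,3)=1 * 0.8742^3 * 0.1258^0 = 0.6681
R = sum of terms = 0.6681

0.6681


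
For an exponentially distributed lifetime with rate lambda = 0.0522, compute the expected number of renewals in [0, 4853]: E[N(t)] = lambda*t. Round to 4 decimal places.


lambda = 0.0522
t = 4853
E[N(t)] = lambda * t
E[N(t)] = 0.0522 * 4853
E[N(t)] = 253.3266

253.3266


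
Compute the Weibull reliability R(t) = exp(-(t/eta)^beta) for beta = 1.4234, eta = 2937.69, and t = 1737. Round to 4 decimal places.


beta = 1.4234, eta = 2937.69, t = 1737
t/eta = 1737 / 2937.69 = 0.5913
(t/eta)^beta = 0.5913^1.4234 = 0.4733
R(t) = exp(-0.4733)
R(t) = 0.6229

0.6229


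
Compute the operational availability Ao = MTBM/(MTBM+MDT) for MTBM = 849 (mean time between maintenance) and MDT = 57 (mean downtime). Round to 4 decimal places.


MTBM = 849
MDT = 57
MTBM + MDT = 906
Ao = 849 / 906
Ao = 0.9371

0.9371


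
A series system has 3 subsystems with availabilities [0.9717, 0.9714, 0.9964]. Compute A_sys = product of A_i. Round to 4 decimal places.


Subsystems: [0.9717, 0.9714, 0.9964]
After subsystem 1 (A=0.9717): product = 0.9717
After subsystem 2 (A=0.9714): product = 0.9439
After subsystem 3 (A=0.9964): product = 0.9405
A_sys = 0.9405

0.9405


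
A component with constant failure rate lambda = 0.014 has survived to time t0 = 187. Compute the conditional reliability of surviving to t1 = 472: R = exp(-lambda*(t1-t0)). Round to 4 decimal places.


lambda = 0.014
t0 = 187, t1 = 472
t1 - t0 = 285
lambda * (t1-t0) = 0.014 * 285 = 3.99
R = exp(-3.99)
R = 0.0185

0.0185


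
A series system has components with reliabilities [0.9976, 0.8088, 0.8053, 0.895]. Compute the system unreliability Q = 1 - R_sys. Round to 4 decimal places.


Components: [0.9976, 0.8088, 0.8053, 0.895]
After component 1: product = 0.9976
After component 2: product = 0.8069
After component 3: product = 0.6498
After component 4: product = 0.5815
R_sys = 0.5815
Q = 1 - 0.5815 = 0.4185

0.4185


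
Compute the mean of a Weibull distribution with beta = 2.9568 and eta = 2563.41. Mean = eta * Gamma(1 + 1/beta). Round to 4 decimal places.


beta = 2.9568, eta = 2563.41
1/beta = 0.3382
1 + 1/beta = 1.3382
Gamma(1.3382) = 0.8924
Mean = 2563.41 * 0.8924
Mean = 2287.6308

2287.6308


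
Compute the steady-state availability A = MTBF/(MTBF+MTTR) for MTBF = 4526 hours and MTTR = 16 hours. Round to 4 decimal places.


MTBF = 4526
MTTR = 16
MTBF + MTTR = 4542
A = 4526 / 4542
A = 0.9965

0.9965


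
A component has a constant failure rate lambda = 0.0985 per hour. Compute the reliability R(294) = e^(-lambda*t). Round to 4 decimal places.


lambda = 0.0985
t = 294
lambda * t = 28.959
R(t) = e^(-28.959)
R(t) = 0.0

0.0


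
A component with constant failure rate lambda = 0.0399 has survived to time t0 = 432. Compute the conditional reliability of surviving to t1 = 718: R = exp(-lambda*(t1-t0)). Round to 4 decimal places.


lambda = 0.0399
t0 = 432, t1 = 718
t1 - t0 = 286
lambda * (t1-t0) = 0.0399 * 286 = 11.4114
R = exp(-11.4114)
R = 0.0

0.0


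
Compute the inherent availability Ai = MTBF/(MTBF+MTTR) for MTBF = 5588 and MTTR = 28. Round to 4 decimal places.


MTBF = 5588
MTTR = 28
MTBF + MTTR = 5616
Ai = 5588 / 5616
Ai = 0.995

0.995


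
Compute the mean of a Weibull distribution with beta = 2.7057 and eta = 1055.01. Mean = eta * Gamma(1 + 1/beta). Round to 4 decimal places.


beta = 2.7057, eta = 1055.01
1/beta = 0.3696
1 + 1/beta = 1.3696
Gamma(1.3696) = 0.8893
Mean = 1055.01 * 0.8893
Mean = 938.2703

938.2703


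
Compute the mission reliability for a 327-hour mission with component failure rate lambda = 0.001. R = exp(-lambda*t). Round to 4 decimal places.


lambda = 0.001
mission_time = 327
lambda * t = 0.001 * 327 = 0.327
R = exp(-0.327)
R = 0.7211

0.7211


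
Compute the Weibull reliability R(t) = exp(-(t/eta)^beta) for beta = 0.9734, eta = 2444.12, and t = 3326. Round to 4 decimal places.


beta = 0.9734, eta = 2444.12, t = 3326
t/eta = 3326 / 2444.12 = 1.3608
(t/eta)^beta = 1.3608^0.9734 = 1.3497
R(t) = exp(-1.3497)
R(t) = 0.2593

0.2593


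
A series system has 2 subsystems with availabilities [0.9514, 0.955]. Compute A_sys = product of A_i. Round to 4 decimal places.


Subsystems: [0.9514, 0.955]
After subsystem 1 (A=0.9514): product = 0.9514
After subsystem 2 (A=0.955): product = 0.9086
A_sys = 0.9086

0.9086


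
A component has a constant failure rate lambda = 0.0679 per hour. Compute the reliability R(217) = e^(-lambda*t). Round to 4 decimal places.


lambda = 0.0679
t = 217
lambda * t = 14.7343
R(t) = e^(-14.7343)
R(t) = 0.0

0.0


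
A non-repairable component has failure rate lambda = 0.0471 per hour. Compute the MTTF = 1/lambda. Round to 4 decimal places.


lambda = 0.0471
MTTF = 1 / 0.0471
MTTF = 21.2314

21.2314


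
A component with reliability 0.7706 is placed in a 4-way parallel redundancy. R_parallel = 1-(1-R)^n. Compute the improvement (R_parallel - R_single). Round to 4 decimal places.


R_single = 0.7706, n = 4
1 - R_single = 0.2294
(1 - R_single)^n = 0.2294^4 = 0.0028
R_parallel = 1 - 0.0028 = 0.9972
Improvement = 0.9972 - 0.7706
Improvement = 0.2266

0.2266


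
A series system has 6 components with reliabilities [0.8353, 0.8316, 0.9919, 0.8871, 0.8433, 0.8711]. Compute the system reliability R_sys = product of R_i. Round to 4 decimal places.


Components: [0.8353, 0.8316, 0.9919, 0.8871, 0.8433, 0.8711]
After component 1 (R=0.8353): product = 0.8353
After component 2 (R=0.8316): product = 0.6946
After component 3 (R=0.9919): product = 0.689
After component 4 (R=0.8871): product = 0.6112
After component 5 (R=0.8433): product = 0.5154
After component 6 (R=0.8711): product = 0.449
R_sys = 0.449

0.449


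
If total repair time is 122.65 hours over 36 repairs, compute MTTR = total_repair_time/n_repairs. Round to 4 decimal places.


total_repair_time = 122.65
n_repairs = 36
MTTR = 122.65 / 36
MTTR = 3.4069

3.4069


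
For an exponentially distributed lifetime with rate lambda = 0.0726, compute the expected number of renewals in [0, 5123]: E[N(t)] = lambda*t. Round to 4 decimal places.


lambda = 0.0726
t = 5123
E[N(t)] = lambda * t
E[N(t)] = 0.0726 * 5123
E[N(t)] = 371.9298

371.9298


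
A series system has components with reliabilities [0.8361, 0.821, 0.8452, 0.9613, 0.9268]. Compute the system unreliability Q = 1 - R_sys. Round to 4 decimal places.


Components: [0.8361, 0.821, 0.8452, 0.9613, 0.9268]
After component 1: product = 0.8361
After component 2: product = 0.6864
After component 3: product = 0.5802
After component 4: product = 0.5577
After component 5: product = 0.5169
R_sys = 0.5169
Q = 1 - 0.5169 = 0.4831

0.4831


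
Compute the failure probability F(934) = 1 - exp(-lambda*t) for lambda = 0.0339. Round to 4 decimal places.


lambda = 0.0339, t = 934
lambda * t = 31.6626
exp(-31.6626) = 0.0
F(t) = 1 - 0.0
F(t) = 1.0

1.0


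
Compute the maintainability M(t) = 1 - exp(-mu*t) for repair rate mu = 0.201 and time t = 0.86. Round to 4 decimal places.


mu = 0.201, t = 0.86
mu * t = 0.201 * 0.86 = 0.1729
exp(-0.1729) = 0.8413
M(t) = 1 - 0.8413
M(t) = 0.1587

0.1587


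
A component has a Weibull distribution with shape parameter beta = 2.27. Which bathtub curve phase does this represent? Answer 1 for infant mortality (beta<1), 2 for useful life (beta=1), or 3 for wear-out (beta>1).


beta = 2.27
Compare beta to 1:
beta < 1 => infant mortality (phase 1)
beta = 1 => useful life (phase 2)
beta > 1 => wear-out (phase 3)
Since beta = 2.27, this is wear-out (increasing failure rate)
Phase = 3

3


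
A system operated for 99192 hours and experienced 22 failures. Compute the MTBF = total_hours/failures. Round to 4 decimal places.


total_hours = 99192
failures = 22
MTBF = 99192 / 22
MTBF = 4508.7273

4508.7273


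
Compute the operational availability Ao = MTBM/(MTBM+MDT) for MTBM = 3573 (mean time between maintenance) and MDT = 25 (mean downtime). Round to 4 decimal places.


MTBM = 3573
MDT = 25
MTBM + MDT = 3598
Ao = 3573 / 3598
Ao = 0.9931

0.9931


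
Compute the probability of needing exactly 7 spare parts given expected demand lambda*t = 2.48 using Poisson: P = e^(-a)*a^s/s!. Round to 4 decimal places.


a = 2.48, s = 7
e^(-a) = e^(-2.48) = 0.0837
a^s = 2.48^7 = 576.9813
s! = 5040
P = 0.0837 * 576.9813 / 5040
P = 0.0096

0.0096


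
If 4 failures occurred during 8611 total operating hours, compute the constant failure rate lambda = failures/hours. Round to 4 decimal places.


failures = 4
total_hours = 8611
lambda = 4 / 8611
lambda = 0.0005

0.0005


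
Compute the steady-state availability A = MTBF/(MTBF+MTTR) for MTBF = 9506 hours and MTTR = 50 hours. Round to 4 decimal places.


MTBF = 9506
MTTR = 50
MTBF + MTTR = 9556
A = 9506 / 9556
A = 0.9948

0.9948


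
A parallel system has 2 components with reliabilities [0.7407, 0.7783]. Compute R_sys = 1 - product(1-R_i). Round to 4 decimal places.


Components: [0.7407, 0.7783]
(1 - 0.7407) = 0.2593, running product = 0.2593
(1 - 0.7783) = 0.2217, running product = 0.0575
Product of (1-R_i) = 0.0575
R_sys = 1 - 0.0575 = 0.9425

0.9425


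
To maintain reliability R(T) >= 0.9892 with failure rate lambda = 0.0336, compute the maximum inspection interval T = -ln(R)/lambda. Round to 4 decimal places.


R_target = 0.9892
lambda = 0.0336
-ln(0.9892) = 0.0109
T = 0.0109 / 0.0336
T = 0.3232

0.3232


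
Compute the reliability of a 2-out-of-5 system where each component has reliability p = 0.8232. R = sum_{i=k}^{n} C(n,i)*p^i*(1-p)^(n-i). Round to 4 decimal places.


k = 2, n = 5, p = 0.8232
i=2: C(5,2)=10 * 0.8232^2 * 0.1768^3 = 0.0375
i=3: C(5,3)=10 * 0.8232^3 * 0.1768^2 = 0.1744
i=4: C(5,4)=5 * 0.8232^4 * 0.1768^1 = 0.406
i=5: C(5,5)=1 * 0.8232^5 * 0.1768^0 = 0.378
R = sum of terms = 0.9958

0.9958


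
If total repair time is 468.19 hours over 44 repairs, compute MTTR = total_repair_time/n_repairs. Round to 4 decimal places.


total_repair_time = 468.19
n_repairs = 44
MTTR = 468.19 / 44
MTTR = 10.6407

10.6407


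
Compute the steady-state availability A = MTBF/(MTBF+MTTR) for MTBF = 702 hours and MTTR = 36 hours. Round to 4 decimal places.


MTBF = 702
MTTR = 36
MTBF + MTTR = 738
A = 702 / 738
A = 0.9512

0.9512


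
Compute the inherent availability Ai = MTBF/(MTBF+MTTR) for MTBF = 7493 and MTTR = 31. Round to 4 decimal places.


MTBF = 7493
MTTR = 31
MTBF + MTTR = 7524
Ai = 7493 / 7524
Ai = 0.9959

0.9959


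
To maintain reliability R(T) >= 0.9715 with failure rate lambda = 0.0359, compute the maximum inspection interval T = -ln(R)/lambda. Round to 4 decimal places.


R_target = 0.9715
lambda = 0.0359
-ln(0.9715) = 0.0289
T = 0.0289 / 0.0359
T = 0.8054

0.8054


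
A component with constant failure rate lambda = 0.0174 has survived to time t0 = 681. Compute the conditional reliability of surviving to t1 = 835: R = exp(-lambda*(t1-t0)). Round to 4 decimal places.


lambda = 0.0174
t0 = 681, t1 = 835
t1 - t0 = 154
lambda * (t1-t0) = 0.0174 * 154 = 2.6796
R = exp(-2.6796)
R = 0.0686

0.0686


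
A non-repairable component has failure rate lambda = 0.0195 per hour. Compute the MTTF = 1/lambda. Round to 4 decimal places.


lambda = 0.0195
MTTF = 1 / 0.0195
MTTF = 51.2821

51.2821


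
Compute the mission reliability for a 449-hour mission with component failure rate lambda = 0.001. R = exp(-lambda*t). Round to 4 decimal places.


lambda = 0.001
mission_time = 449
lambda * t = 0.001 * 449 = 0.449
R = exp(-0.449)
R = 0.6383

0.6383


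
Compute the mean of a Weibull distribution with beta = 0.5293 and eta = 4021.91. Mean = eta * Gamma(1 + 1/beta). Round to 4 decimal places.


beta = 0.5293, eta = 4021.91
1/beta = 1.8893
1 + 1/beta = 2.8893
Gamma(2.8893) = 1.8102
Mean = 4021.91 * 1.8102
Mean = 7280.4784

7280.4784


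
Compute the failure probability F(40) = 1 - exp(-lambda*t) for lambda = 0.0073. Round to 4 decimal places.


lambda = 0.0073, t = 40
lambda * t = 0.292
exp(-0.292) = 0.7468
F(t) = 1 - 0.7468
F(t) = 0.2532

0.2532


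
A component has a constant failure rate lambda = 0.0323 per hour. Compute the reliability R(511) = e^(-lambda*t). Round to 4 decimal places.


lambda = 0.0323
t = 511
lambda * t = 16.5053
R(t) = e^(-16.5053)
R(t) = 0.0

0.0


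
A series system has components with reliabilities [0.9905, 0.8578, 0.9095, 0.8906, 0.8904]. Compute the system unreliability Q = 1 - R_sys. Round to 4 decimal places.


Components: [0.9905, 0.8578, 0.9095, 0.8906, 0.8904]
After component 1: product = 0.9905
After component 2: product = 0.8497
After component 3: product = 0.7728
After component 4: product = 0.6882
After component 5: product = 0.6128
R_sys = 0.6128
Q = 1 - 0.6128 = 0.3872

0.3872


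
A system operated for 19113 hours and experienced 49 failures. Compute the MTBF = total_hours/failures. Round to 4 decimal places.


total_hours = 19113
failures = 49
MTBF = 19113 / 49
MTBF = 390.0612

390.0612


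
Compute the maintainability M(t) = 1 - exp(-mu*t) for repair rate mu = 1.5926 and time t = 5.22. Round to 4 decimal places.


mu = 1.5926, t = 5.22
mu * t = 1.5926 * 5.22 = 8.3134
exp(-8.3134) = 0.0002
M(t) = 1 - 0.0002
M(t) = 0.9998

0.9998


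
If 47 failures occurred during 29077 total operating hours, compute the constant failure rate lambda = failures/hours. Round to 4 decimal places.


failures = 47
total_hours = 29077
lambda = 47 / 29077
lambda = 0.0016

0.0016


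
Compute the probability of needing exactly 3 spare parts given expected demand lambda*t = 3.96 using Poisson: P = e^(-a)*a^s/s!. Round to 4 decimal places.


a = 3.96, s = 3
e^(-a) = e^(-3.96) = 0.0191
a^s = 3.96^3 = 62.0991
s! = 6
P = 0.0191 * 62.0991 / 6
P = 0.1973

0.1973


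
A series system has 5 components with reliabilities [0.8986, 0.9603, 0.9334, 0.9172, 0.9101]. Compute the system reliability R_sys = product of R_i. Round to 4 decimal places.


Components: [0.8986, 0.9603, 0.9334, 0.9172, 0.9101]
After component 1 (R=0.8986): product = 0.8986
After component 2 (R=0.9603): product = 0.8629
After component 3 (R=0.9334): product = 0.8055
After component 4 (R=0.9172): product = 0.7388
After component 5 (R=0.9101): product = 0.6723
R_sys = 0.6723

0.6723


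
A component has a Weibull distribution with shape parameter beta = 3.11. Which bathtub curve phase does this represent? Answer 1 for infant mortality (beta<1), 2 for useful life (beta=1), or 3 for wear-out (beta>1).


beta = 3.11
Compare beta to 1:
beta < 1 => infant mortality (phase 1)
beta = 1 => useful life (phase 2)
beta > 1 => wear-out (phase 3)
Since beta = 3.11, this is wear-out (increasing failure rate)
Phase = 3

3


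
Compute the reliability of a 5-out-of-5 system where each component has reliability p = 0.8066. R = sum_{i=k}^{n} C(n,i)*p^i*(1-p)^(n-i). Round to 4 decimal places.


k = 5, n = 5, p = 0.8066
i=5: C(5,5)=1 * 0.8066^5 * 0.1934^0 = 0.3414
R = sum of terms = 0.3414

0.3414


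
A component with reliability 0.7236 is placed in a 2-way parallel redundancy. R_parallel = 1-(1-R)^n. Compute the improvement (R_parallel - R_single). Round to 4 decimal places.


R_single = 0.7236, n = 2
1 - R_single = 0.2764
(1 - R_single)^n = 0.2764^2 = 0.0764
R_parallel = 1 - 0.0764 = 0.9236
Improvement = 0.9236 - 0.7236
Improvement = 0.2

0.2


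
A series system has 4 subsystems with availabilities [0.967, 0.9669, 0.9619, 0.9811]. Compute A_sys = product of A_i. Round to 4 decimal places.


Subsystems: [0.967, 0.9669, 0.9619, 0.9811]
After subsystem 1 (A=0.967): product = 0.967
After subsystem 2 (A=0.9669): product = 0.935
After subsystem 3 (A=0.9619): product = 0.8994
After subsystem 4 (A=0.9811): product = 0.8824
A_sys = 0.8824

0.8824


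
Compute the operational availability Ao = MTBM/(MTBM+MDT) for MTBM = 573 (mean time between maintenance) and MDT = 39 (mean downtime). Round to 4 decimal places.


MTBM = 573
MDT = 39
MTBM + MDT = 612
Ao = 573 / 612
Ao = 0.9363

0.9363


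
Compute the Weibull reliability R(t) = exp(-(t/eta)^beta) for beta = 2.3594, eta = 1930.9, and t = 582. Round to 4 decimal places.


beta = 2.3594, eta = 1930.9, t = 582
t/eta = 582 / 1930.9 = 0.3014
(t/eta)^beta = 0.3014^2.3594 = 0.059
R(t) = exp(-0.059)
R(t) = 0.9427

0.9427


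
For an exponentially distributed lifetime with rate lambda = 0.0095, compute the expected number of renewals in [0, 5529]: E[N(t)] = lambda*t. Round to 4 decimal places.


lambda = 0.0095
t = 5529
E[N(t)] = lambda * t
E[N(t)] = 0.0095 * 5529
E[N(t)] = 52.5255

52.5255


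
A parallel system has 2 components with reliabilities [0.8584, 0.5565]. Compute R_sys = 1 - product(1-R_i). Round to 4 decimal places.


Components: [0.8584, 0.5565]
(1 - 0.8584) = 0.1416, running product = 0.1416
(1 - 0.5565) = 0.4435, running product = 0.0628
Product of (1-R_i) = 0.0628
R_sys = 1 - 0.0628 = 0.9372

0.9372


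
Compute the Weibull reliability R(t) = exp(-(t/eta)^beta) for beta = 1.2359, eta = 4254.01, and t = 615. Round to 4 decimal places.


beta = 1.2359, eta = 4254.01, t = 615
t/eta = 615 / 4254.01 = 0.1446
(t/eta)^beta = 0.1446^1.2359 = 0.0916
R(t) = exp(-0.0916)
R(t) = 0.9125

0.9125


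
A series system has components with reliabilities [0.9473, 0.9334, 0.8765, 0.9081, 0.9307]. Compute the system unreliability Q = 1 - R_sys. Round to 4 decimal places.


Components: [0.9473, 0.9334, 0.8765, 0.9081, 0.9307]
After component 1: product = 0.9473
After component 2: product = 0.8842
After component 3: product = 0.775
After component 4: product = 0.7038
After component 5: product = 0.655
R_sys = 0.655
Q = 1 - 0.655 = 0.345

0.345


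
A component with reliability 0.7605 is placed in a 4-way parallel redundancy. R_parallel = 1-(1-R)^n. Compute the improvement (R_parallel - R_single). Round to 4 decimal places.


R_single = 0.7605, n = 4
1 - R_single = 0.2395
(1 - R_single)^n = 0.2395^4 = 0.0033
R_parallel = 1 - 0.0033 = 0.9967
Improvement = 0.9967 - 0.7605
Improvement = 0.2362

0.2362


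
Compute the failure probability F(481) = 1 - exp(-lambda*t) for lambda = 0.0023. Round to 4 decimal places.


lambda = 0.0023, t = 481
lambda * t = 1.1063
exp(-1.1063) = 0.3308
F(t) = 1 - 0.3308
F(t) = 0.6692

0.6692


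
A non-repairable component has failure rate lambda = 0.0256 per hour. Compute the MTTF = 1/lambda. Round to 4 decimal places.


lambda = 0.0256
MTTF = 1 / 0.0256
MTTF = 39.0625

39.0625


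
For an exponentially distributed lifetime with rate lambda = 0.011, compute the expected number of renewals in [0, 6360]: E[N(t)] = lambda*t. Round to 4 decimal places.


lambda = 0.011
t = 6360
E[N(t)] = lambda * t
E[N(t)] = 0.011 * 6360
E[N(t)] = 69.96

69.96


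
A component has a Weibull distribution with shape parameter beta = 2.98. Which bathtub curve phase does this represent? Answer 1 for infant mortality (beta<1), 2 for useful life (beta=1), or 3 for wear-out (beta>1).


beta = 2.98
Compare beta to 1:
beta < 1 => infant mortality (phase 1)
beta = 1 => useful life (phase 2)
beta > 1 => wear-out (phase 3)
Since beta = 2.98, this is wear-out (increasing failure rate)
Phase = 3

3


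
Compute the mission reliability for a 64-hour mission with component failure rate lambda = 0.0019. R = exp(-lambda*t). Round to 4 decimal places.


lambda = 0.0019
mission_time = 64
lambda * t = 0.0019 * 64 = 0.1216
R = exp(-0.1216)
R = 0.8855

0.8855


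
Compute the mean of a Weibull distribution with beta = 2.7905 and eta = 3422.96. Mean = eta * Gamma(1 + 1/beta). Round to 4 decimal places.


beta = 2.7905, eta = 3422.96
1/beta = 0.3584
1 + 1/beta = 1.3584
Gamma(1.3584) = 0.8903
Mean = 3422.96 * 0.8903
Mean = 3047.5866

3047.5866


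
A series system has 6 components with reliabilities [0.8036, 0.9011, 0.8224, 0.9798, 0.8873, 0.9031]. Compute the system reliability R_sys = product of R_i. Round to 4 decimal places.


Components: [0.8036, 0.9011, 0.8224, 0.9798, 0.8873, 0.9031]
After component 1 (R=0.8036): product = 0.8036
After component 2 (R=0.9011): product = 0.7241
After component 3 (R=0.8224): product = 0.5955
After component 4 (R=0.9798): product = 0.5835
After component 5 (R=0.8873): product = 0.5177
After component 6 (R=0.9031): product = 0.4676
R_sys = 0.4676

0.4676


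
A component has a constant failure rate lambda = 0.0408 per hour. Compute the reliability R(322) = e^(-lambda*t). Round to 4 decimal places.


lambda = 0.0408
t = 322
lambda * t = 13.1376
R(t) = e^(-13.1376)
R(t) = 0.0

0.0


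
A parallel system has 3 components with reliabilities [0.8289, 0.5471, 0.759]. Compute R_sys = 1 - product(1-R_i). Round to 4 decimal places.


Components: [0.8289, 0.5471, 0.759]
(1 - 0.8289) = 0.1711, running product = 0.1711
(1 - 0.5471) = 0.4529, running product = 0.0775
(1 - 0.759) = 0.241, running product = 0.0187
Product of (1-R_i) = 0.0187
R_sys = 1 - 0.0187 = 0.9813

0.9813


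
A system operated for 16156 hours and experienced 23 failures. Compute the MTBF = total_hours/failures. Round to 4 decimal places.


total_hours = 16156
failures = 23
MTBF = 16156 / 23
MTBF = 702.4348

702.4348


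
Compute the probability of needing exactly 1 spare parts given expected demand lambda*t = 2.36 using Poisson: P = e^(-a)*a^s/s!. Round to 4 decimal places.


a = 2.36, s = 1
e^(-a) = e^(-2.36) = 0.0944
a^s = 2.36^1 = 2.36
s! = 1
P = 0.0944 * 2.36 / 1
P = 0.2228

0.2228


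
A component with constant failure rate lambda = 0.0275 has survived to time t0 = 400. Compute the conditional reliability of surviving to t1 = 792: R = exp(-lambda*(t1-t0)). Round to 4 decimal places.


lambda = 0.0275
t0 = 400, t1 = 792
t1 - t0 = 392
lambda * (t1-t0) = 0.0275 * 392 = 10.78
R = exp(-10.78)
R = 0.0

0.0


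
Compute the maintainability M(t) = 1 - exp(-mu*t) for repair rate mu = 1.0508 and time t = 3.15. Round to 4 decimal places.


mu = 1.0508, t = 3.15
mu * t = 1.0508 * 3.15 = 3.31
exp(-3.31) = 0.0365
M(t) = 1 - 0.0365
M(t) = 0.9635

0.9635


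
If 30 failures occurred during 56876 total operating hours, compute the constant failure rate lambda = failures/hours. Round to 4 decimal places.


failures = 30
total_hours = 56876
lambda = 30 / 56876
lambda = 0.0005

0.0005


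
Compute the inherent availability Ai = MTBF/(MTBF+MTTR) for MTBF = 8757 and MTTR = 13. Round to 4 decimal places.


MTBF = 8757
MTTR = 13
MTBF + MTTR = 8770
Ai = 8757 / 8770
Ai = 0.9985

0.9985


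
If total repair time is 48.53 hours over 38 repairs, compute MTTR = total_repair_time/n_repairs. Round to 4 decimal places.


total_repair_time = 48.53
n_repairs = 38
MTTR = 48.53 / 38
MTTR = 1.2771

1.2771


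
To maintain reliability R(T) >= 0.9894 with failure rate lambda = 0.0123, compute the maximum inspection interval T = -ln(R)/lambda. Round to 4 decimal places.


R_target = 0.9894
lambda = 0.0123
-ln(0.9894) = 0.0107
T = 0.0107 / 0.0123
T = 0.8664

0.8664


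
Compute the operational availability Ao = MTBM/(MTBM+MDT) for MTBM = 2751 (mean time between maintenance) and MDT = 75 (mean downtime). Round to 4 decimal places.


MTBM = 2751
MDT = 75
MTBM + MDT = 2826
Ao = 2751 / 2826
Ao = 0.9735

0.9735


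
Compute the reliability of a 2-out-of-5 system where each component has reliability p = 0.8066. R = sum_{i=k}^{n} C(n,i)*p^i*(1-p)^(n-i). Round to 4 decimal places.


k = 2, n = 5, p = 0.8066
i=2: C(5,2)=10 * 0.8066^2 * 0.1934^3 = 0.0471
i=3: C(5,3)=10 * 0.8066^3 * 0.1934^2 = 0.1963
i=4: C(5,4)=5 * 0.8066^4 * 0.1934^1 = 0.4093
i=5: C(5,5)=1 * 0.8066^5 * 0.1934^0 = 0.3414
R = sum of terms = 0.9941

0.9941


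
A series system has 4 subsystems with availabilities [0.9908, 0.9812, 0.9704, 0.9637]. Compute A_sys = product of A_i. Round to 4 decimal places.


Subsystems: [0.9908, 0.9812, 0.9704, 0.9637]
After subsystem 1 (A=0.9908): product = 0.9908
After subsystem 2 (A=0.9812): product = 0.9722
After subsystem 3 (A=0.9704): product = 0.9434
After subsystem 4 (A=0.9637): product = 0.9092
A_sys = 0.9092

0.9092


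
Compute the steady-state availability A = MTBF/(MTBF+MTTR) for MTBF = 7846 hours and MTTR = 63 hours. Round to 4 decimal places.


MTBF = 7846
MTTR = 63
MTBF + MTTR = 7909
A = 7846 / 7909
A = 0.992

0.992


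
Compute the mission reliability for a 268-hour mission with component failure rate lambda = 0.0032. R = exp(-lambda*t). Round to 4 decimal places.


lambda = 0.0032
mission_time = 268
lambda * t = 0.0032 * 268 = 0.8576
R = exp(-0.8576)
R = 0.4242

0.4242


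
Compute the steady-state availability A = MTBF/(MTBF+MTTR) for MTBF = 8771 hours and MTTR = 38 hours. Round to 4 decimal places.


MTBF = 8771
MTTR = 38
MTBF + MTTR = 8809
A = 8771 / 8809
A = 0.9957

0.9957


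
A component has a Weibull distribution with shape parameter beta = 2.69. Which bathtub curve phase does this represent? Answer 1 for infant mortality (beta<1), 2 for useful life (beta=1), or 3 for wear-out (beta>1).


beta = 2.69
Compare beta to 1:
beta < 1 => infant mortality (phase 1)
beta = 1 => useful life (phase 2)
beta > 1 => wear-out (phase 3)
Since beta = 2.69, this is wear-out (increasing failure rate)
Phase = 3

3


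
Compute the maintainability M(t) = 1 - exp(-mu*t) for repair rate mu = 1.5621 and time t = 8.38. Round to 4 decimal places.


mu = 1.5621, t = 8.38
mu * t = 1.5621 * 8.38 = 13.0904
exp(-13.0904) = 0.0
M(t) = 1 - 0.0
M(t) = 1.0

1.0


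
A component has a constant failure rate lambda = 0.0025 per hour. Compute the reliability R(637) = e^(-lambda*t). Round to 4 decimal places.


lambda = 0.0025
t = 637
lambda * t = 1.5925
R(t) = e^(-1.5925)
R(t) = 0.2034

0.2034


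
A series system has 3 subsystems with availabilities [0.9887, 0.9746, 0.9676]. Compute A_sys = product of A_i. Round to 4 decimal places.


Subsystems: [0.9887, 0.9746, 0.9676]
After subsystem 1 (A=0.9887): product = 0.9887
After subsystem 2 (A=0.9746): product = 0.9636
After subsystem 3 (A=0.9676): product = 0.9324
A_sys = 0.9324

0.9324


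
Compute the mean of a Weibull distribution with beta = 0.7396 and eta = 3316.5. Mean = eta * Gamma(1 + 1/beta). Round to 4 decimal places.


beta = 0.7396, eta = 3316.5
1/beta = 1.3521
1 + 1/beta = 2.3521
Gamma(2.3521) = 1.2046
Mean = 3316.5 * 1.2046
Mean = 3995.1455

3995.1455


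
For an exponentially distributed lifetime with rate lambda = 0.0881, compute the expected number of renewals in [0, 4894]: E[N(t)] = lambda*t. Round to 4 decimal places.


lambda = 0.0881
t = 4894
E[N(t)] = lambda * t
E[N(t)] = 0.0881 * 4894
E[N(t)] = 431.1614

431.1614


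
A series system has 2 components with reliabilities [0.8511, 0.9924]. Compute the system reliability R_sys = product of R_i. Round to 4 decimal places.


Components: [0.8511, 0.9924]
After component 1 (R=0.8511): product = 0.8511
After component 2 (R=0.9924): product = 0.8446
R_sys = 0.8446

0.8446


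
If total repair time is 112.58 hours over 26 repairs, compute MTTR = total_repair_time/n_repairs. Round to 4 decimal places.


total_repair_time = 112.58
n_repairs = 26
MTTR = 112.58 / 26
MTTR = 4.33

4.33


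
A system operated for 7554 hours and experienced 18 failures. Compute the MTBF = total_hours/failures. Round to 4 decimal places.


total_hours = 7554
failures = 18
MTBF = 7554 / 18
MTBF = 419.6667

419.6667


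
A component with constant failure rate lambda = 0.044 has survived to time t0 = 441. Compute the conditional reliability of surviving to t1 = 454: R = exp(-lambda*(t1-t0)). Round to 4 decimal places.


lambda = 0.044
t0 = 441, t1 = 454
t1 - t0 = 13
lambda * (t1-t0) = 0.044 * 13 = 0.572
R = exp(-0.572)
R = 0.5644

0.5644


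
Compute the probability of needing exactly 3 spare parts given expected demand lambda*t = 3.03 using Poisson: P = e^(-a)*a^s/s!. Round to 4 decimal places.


a = 3.03, s = 3
e^(-a) = e^(-3.03) = 0.0483
a^s = 3.03^3 = 27.8181
s! = 6
P = 0.0483 * 27.8181 / 6
P = 0.224

0.224


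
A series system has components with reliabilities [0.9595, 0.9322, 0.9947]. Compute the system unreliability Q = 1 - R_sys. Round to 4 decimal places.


Components: [0.9595, 0.9322, 0.9947]
After component 1: product = 0.9595
After component 2: product = 0.8944
After component 3: product = 0.8897
R_sys = 0.8897
Q = 1 - 0.8897 = 0.1103

0.1103


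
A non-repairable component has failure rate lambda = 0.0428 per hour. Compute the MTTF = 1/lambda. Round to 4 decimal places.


lambda = 0.0428
MTTF = 1 / 0.0428
MTTF = 23.3645

23.3645


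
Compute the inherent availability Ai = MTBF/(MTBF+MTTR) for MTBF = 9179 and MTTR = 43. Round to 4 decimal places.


MTBF = 9179
MTTR = 43
MTBF + MTTR = 9222
Ai = 9179 / 9222
Ai = 0.9953

0.9953


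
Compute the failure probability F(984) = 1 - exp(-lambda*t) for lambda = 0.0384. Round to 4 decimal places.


lambda = 0.0384, t = 984
lambda * t = 37.7856
exp(-37.7856) = 0.0
F(t) = 1 - 0.0
F(t) = 1.0

1.0


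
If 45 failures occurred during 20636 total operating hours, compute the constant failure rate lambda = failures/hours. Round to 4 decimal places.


failures = 45
total_hours = 20636
lambda = 45 / 20636
lambda = 0.0022

0.0022


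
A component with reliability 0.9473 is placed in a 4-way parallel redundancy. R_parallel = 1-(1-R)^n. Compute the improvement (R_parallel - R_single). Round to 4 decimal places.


R_single = 0.9473, n = 4
1 - R_single = 0.0527
(1 - R_single)^n = 0.0527^4 = 0.0
R_parallel = 1 - 0.0 = 1.0
Improvement = 1.0 - 0.9473
Improvement = 0.0527

0.0527


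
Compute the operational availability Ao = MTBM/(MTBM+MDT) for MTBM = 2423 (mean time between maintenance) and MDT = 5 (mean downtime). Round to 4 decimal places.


MTBM = 2423
MDT = 5
MTBM + MDT = 2428
Ao = 2423 / 2428
Ao = 0.9979

0.9979


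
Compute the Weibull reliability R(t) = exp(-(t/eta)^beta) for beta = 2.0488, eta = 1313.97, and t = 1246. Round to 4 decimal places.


beta = 2.0488, eta = 1313.97, t = 1246
t/eta = 1246 / 1313.97 = 0.9483
(t/eta)^beta = 0.9483^2.0488 = 0.8969
R(t) = exp(-0.8969)
R(t) = 0.4078

0.4078


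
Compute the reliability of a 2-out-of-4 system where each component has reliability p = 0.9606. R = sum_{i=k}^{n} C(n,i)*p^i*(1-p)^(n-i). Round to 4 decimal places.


k = 2, n = 4, p = 0.9606
i=2: C(4,2)=6 * 0.9606^2 * 0.0394^2 = 0.0086
i=3: C(4,3)=4 * 0.9606^3 * 0.0394^1 = 0.1397
i=4: C(4,4)=1 * 0.9606^4 * 0.0394^0 = 0.8515
R = sum of terms = 0.9998

0.9998


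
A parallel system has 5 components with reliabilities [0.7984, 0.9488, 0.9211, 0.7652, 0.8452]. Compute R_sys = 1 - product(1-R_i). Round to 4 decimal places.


Components: [0.7984, 0.9488, 0.9211, 0.7652, 0.8452]
(1 - 0.7984) = 0.2016, running product = 0.2016
(1 - 0.9488) = 0.0512, running product = 0.0103
(1 - 0.9211) = 0.0789, running product = 0.0008
(1 - 0.7652) = 0.2348, running product = 0.0002
(1 - 0.8452) = 0.1548, running product = 0.0
Product of (1-R_i) = 0.0
R_sys = 1 - 0.0 = 1.0

1.0


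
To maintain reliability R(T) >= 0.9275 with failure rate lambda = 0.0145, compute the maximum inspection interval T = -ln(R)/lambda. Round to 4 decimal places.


R_target = 0.9275
lambda = 0.0145
-ln(0.9275) = 0.0753
T = 0.0753 / 0.0145
T = 5.1905

5.1905


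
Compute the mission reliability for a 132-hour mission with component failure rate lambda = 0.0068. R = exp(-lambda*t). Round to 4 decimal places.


lambda = 0.0068
mission_time = 132
lambda * t = 0.0068 * 132 = 0.8976
R = exp(-0.8976)
R = 0.4075

0.4075


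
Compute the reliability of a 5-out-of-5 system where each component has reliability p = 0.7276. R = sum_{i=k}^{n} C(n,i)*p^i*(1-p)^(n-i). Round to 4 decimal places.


k = 5, n = 5, p = 0.7276
i=5: C(5,5)=1 * 0.7276^5 * 0.2724^0 = 0.2039
R = sum of terms = 0.2039

0.2039


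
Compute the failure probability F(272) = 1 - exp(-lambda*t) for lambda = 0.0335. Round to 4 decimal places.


lambda = 0.0335, t = 272
lambda * t = 9.112
exp(-9.112) = 0.0001
F(t) = 1 - 0.0001
F(t) = 0.9999

0.9999


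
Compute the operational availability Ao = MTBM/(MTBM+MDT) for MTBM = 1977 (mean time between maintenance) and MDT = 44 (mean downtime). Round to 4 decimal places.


MTBM = 1977
MDT = 44
MTBM + MDT = 2021
Ao = 1977 / 2021
Ao = 0.9782

0.9782


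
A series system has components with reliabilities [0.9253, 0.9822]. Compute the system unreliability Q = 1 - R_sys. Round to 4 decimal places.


Components: [0.9253, 0.9822]
After component 1: product = 0.9253
After component 2: product = 0.9088
R_sys = 0.9088
Q = 1 - 0.9088 = 0.0912

0.0912


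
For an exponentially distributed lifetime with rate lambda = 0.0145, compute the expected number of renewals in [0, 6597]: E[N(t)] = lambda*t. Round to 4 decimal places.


lambda = 0.0145
t = 6597
E[N(t)] = lambda * t
E[N(t)] = 0.0145 * 6597
E[N(t)] = 95.6565

95.6565


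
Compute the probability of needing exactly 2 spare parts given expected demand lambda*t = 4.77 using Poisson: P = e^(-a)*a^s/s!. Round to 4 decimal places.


a = 4.77, s = 2
e^(-a) = e^(-4.77) = 0.0085
a^s = 4.77^2 = 22.7529
s! = 2
P = 0.0085 * 22.7529 / 2
P = 0.0965

0.0965


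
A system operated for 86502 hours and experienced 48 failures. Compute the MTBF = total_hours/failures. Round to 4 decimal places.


total_hours = 86502
failures = 48
MTBF = 86502 / 48
MTBF = 1802.125

1802.125


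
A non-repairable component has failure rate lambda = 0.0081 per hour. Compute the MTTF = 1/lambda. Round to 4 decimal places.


lambda = 0.0081
MTTF = 1 / 0.0081
MTTF = 123.4568

123.4568


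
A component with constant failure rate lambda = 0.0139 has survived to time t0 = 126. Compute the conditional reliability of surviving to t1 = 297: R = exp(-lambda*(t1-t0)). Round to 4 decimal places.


lambda = 0.0139
t0 = 126, t1 = 297
t1 - t0 = 171
lambda * (t1-t0) = 0.0139 * 171 = 2.3769
R = exp(-2.3769)
R = 0.0928

0.0928


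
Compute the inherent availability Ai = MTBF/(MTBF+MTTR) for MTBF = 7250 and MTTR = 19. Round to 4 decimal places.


MTBF = 7250
MTTR = 19
MTBF + MTTR = 7269
Ai = 7250 / 7269
Ai = 0.9974

0.9974


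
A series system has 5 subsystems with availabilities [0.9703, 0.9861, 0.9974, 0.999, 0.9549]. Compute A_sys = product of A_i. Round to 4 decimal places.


Subsystems: [0.9703, 0.9861, 0.9974, 0.999, 0.9549]
After subsystem 1 (A=0.9703): product = 0.9703
After subsystem 2 (A=0.9861): product = 0.9568
After subsystem 3 (A=0.9974): product = 0.9543
After subsystem 4 (A=0.999): product = 0.9534
After subsystem 5 (A=0.9549): product = 0.9104
A_sys = 0.9104

0.9104


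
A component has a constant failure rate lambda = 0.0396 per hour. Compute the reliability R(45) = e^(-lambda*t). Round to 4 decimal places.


lambda = 0.0396
t = 45
lambda * t = 1.782
R(t) = e^(-1.782)
R(t) = 0.1683

0.1683


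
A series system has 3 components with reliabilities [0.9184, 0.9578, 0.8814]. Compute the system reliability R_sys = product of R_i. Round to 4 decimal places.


Components: [0.9184, 0.9578, 0.8814]
After component 1 (R=0.9184): product = 0.9184
After component 2 (R=0.9578): product = 0.8796
After component 3 (R=0.8814): product = 0.7753
R_sys = 0.7753

0.7753


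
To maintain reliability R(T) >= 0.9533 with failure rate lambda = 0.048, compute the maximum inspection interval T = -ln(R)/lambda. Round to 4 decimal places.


R_target = 0.9533
lambda = 0.048
-ln(0.9533) = 0.0478
T = 0.0478 / 0.048
T = 0.9964

0.9964


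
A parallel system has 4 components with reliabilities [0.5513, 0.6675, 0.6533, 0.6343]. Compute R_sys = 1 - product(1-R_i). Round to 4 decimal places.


Components: [0.5513, 0.6675, 0.6533, 0.6343]
(1 - 0.5513) = 0.4487, running product = 0.4487
(1 - 0.6675) = 0.3325, running product = 0.1492
(1 - 0.6533) = 0.3467, running product = 0.0517
(1 - 0.6343) = 0.3657, running product = 0.0189
Product of (1-R_i) = 0.0189
R_sys = 1 - 0.0189 = 0.9811

0.9811


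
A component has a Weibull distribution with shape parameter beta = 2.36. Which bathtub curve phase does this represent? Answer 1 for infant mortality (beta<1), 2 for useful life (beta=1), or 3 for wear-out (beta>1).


beta = 2.36
Compare beta to 1:
beta < 1 => infant mortality (phase 1)
beta = 1 => useful life (phase 2)
beta > 1 => wear-out (phase 3)
Since beta = 2.36, this is wear-out (increasing failure rate)
Phase = 3

3


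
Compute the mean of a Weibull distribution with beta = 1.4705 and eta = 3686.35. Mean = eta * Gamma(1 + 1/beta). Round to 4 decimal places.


beta = 1.4705, eta = 3686.35
1/beta = 0.68
1 + 1/beta = 1.68
Gamma(1.68) = 0.905
Mean = 3686.35 * 0.905
Mean = 3336.1768

3336.1768


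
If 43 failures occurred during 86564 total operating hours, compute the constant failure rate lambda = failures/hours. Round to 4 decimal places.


failures = 43
total_hours = 86564
lambda = 43 / 86564
lambda = 0.0005

0.0005


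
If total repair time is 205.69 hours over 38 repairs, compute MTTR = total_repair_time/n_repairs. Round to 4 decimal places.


total_repair_time = 205.69
n_repairs = 38
MTTR = 205.69 / 38
MTTR = 5.4129

5.4129


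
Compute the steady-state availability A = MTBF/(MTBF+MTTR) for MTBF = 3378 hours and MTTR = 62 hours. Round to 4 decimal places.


MTBF = 3378
MTTR = 62
MTBF + MTTR = 3440
A = 3378 / 3440
A = 0.982

0.982


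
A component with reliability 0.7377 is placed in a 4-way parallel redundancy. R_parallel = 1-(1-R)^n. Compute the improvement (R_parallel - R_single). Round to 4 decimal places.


R_single = 0.7377, n = 4
1 - R_single = 0.2623
(1 - R_single)^n = 0.2623^4 = 0.0047
R_parallel = 1 - 0.0047 = 0.9953
Improvement = 0.9953 - 0.7377
Improvement = 0.2576

0.2576
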